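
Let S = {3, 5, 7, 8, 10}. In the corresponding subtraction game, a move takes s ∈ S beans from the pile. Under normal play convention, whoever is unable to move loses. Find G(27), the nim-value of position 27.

n :  0  1  2  3  4  5  6  7  8  9 10 11 12 13 14 15 16 17 18 19 20 21 22 23 24 25 26 27
G :  0  0  0  1  1  1  2  2  2  3  3  3  4  0  0  0  1  1  1  2  2  2  3  3  3  4  0  0

0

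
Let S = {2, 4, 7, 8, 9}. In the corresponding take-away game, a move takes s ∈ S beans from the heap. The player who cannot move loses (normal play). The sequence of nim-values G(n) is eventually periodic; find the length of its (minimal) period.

11

n :  0  1  2  3  4  5  6  7  8  9 10 11 12 13 14 15 16 17 18 19 20 21 22 23
G :  0  0  1  1  2  2  0  3  1  4  2  0  0  1  1  2  2  0  3  1  4  2  0  0
G(n+11) = G(n) holds for n = 0,…,8 (a full window of length max(S) = 9), so the sequence is purely periodic with period 11.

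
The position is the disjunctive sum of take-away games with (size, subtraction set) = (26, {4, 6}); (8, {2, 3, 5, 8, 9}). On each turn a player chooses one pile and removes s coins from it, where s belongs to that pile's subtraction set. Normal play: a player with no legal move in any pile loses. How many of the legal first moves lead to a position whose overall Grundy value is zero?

1

Pile A, S = {4, 6}:
n :  0  1  2  3  4  5  6  7  8  9 10 11 12 13 14 15 16 17 18 19 20 21 22 23 24 25 26
G :  0  0  0  0  1  1  1  1  2  2  0  0  0  0  1  1  1  1  2  2  0  0  0  0  1  1  1
G_A(26) = 1.
Pile B, S = {2, 3, 5, 8, 9}:
n : 0 1 2 3 4 5 6 7 8
G : 0 0 1 1 2 2 3 0 4
G_B(8) = 4.
Combined Grundy value = 1 ⊕ 4 = 5.
A winning move leaves total XOR = 0, i.e. changes one component's Grundy value g to g ⊕ X where X is the current total.
Pile A: need g' = 1⊕5 = 4. Options: 26−4→G=0, 26−6→G=0. Hits: 0.
Pile B: need g' = 4⊕5 = 1. Options: 8−2→G=3, 8−3→G=2, 8−5→G=1, 8−8→G=0. Hits: 1.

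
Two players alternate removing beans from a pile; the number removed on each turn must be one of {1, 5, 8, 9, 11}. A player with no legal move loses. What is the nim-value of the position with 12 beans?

n :  0  1  2  3  4  5  6  7  8  9 10 11 12
G :  0  1  0  1  0  1  0  1  2  3  2  3  2

2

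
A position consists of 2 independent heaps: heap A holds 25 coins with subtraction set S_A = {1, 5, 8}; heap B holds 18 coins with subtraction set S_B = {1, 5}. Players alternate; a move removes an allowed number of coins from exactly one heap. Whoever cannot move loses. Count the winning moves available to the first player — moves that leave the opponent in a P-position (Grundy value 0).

Heap A, S = {1, 5, 8}:
G(0) = 0
G(1) = mex{0} = 1
G(2) = mex{1} = 0
G(3) = mex{0} = 1
G(4) = mex{1} = 0
G(5) = mex{0,0} = 1
G(6) = mex{1,1} = 0
G(7) = mex{0,0} = 1
G(8) = mex{1,1,0} = 2
G(9) = mex{2,0,1} = 3
G(10) = mex{3,1,0} = 2
G(11) = mex{2,0,1} = 3
G(12) = mex{3,1,0} = 2
G(13) = mex{2,2,1} = 0
G(14) = mex{0,3,0} = 1
G(15) = mex{1,2,1} = 0
G(16) = mex{0,3,2} = 1
G(17) = mex{1,2,3} = 0
G(18) = mex{0,0,2} = 1
G(19) = mex{1,1,3} = 0
G(20) = mex{0,0,2} = 1
G(21) = mex{1,1,0} = 2
G(22) = mex{2,0,1} = 3
G(23) = mex{3,1,0} = 2
G(24) = mex{2,0,1} = 3
G(25) = mex{3,1,0} = 2
G_A(25) = 2.
Heap B, S = {1, 5}:
G(0) = 0
G(1) = mex{0} = 1
G(2) = mex{1} = 0
G(3) = mex{0} = 1
G(4) = mex{1} = 0
G(5) = mex{0,0} = 1
G(6) = mex{1,1} = 0
G(7) = mex{0,0} = 1
G(8) = mex{1,1} = 0
G(9) = mex{0,0} = 1
G(10) = mex{1,1} = 0
G(11) = mex{0,0} = 1
G(12) = mex{1,1} = 0
G(13) = mex{0,0} = 1
G(14) = mex{1,1} = 0
G(15) = mex{0,0} = 1
G(16) = mex{1,1} = 0
G(17) = mex{0,0} = 1
G(18) = mex{1,1} = 0
G_B(18) = 0.
Combined Grundy value = 2 ⊕ 0 = 2.
A winning move leaves total XOR = 0, i.e. changes one component's Grundy value g to g ⊕ X where X is the current total.
Heap A: need g' = 2⊕2 = 0. Options: 25−1→G=3, 25−5→G=1, 25−8→G=0. Hits: 1.
Heap B: need g' = 0⊕2 = 2. Options: 18−1→G=1, 18−5→G=1. Hits: 0.

1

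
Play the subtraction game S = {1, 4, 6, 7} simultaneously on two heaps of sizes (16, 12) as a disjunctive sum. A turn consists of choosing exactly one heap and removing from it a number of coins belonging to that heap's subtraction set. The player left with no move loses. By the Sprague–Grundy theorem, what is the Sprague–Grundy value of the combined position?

All heaps use S = {1, 4, 6, 7}:
n :  0  1  2  3  4  5  6  7  8  9 10 11 12 13 14 15 16
G :  0  1  0  1  2  0  1  2  3  2  0  1  2  0  1  0  1
Heap A: G(16) = 1.
Heap B: G(12) = 2.
Combined Grundy value = 1 ⊕ 2 = 3.

3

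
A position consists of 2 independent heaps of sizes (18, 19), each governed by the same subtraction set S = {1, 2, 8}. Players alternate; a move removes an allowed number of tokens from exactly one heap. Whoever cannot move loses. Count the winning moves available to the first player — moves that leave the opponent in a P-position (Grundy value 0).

3

All heaps use S = {1, 2, 8}:
n :  0  1  2  3  4  5  6  7  8  9 10 11 12 13 14 15 16 17 18 19
G :  0  1  2  0  1  2  0  1  2  0  1  2  0  1  2  0  1  2  0  1
Heap A: G(18) = 0.
Heap B: G(19) = 1.
Combined Grundy value = 0 ⊕ 1 = 1.
A winning move leaves total XOR = 0, i.e. changes one component's Grundy value g to g ⊕ X where X is the current total.
Heap A: need g' = 0⊕1 = 1. Options: 18−1→G=2, 18−2→G=1, 18−8→G=1. Hits: 2.
Heap B: need g' = 1⊕1 = 0. Options: 19−1→G=0, 19−2→G=2, 19−8→G=2. Hits: 1.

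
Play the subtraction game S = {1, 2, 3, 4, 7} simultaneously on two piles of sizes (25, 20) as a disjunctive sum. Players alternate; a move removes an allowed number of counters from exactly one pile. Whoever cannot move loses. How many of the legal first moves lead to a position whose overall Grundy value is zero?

0

All piles use S = {1, 2, 3, 4, 7}:
n :  0  1  2  3  4  5  6  7  8  9 10 11 12 13 14 15 16 17 18 19 20 21 22 23 24 25
G :  0  1  2  3  4  0  1  2  3  4  0  1  2  3  4  0  1  2  3  4  0  1  2  3  4  0
Pile A: G(25) = 0.
Pile B: G(20) = 0.
Combined Grundy value = 0 ⊕ 0 = 0.
A winning move leaves total XOR = 0, i.e. changes one component's Grundy value g to g ⊕ X where X is the current total.
Pile A: target g' = 0⊕0 = 0, but every legal move changes the Grundy value (mex property), so 0 moves.
Pile B: target g' = 0⊕0 = 0, but every legal move changes the Grundy value (mex property), so 0 moves.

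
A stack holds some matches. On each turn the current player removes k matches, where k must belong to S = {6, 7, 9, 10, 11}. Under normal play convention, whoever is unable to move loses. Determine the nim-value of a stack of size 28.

n :  0  1  2  3  4  5  6  7  8  9 10 11 12 13 14 15 16 17 18 19 20 21 22 23 24 25 26 27 28
G :  0  0  0  0  0  0  1  1  1  1  1  1  2  2  2  2  2  0  0  0  0  0  0  1  1  1  1  1  1

1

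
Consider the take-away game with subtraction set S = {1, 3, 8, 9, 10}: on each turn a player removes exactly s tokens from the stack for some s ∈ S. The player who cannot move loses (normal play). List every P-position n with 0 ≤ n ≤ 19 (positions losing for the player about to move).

0, 2, 4, 6, 17, 19

G(0) = 0
G(1) = mex{0} = 1
G(2) = mex{1} = 0
G(3) = mex{0,0} = 1
G(4) = mex{1,1} = 0
G(5) = mex{0,0} = 1
G(6) = mex{1,1} = 0
G(7) = mex{0,0} = 1
G(8) = mex{1,1,0} = 2
G(9) = mex{2,0,1,0} = 3
G(10) = mex{3,1,0,1,0} = 2
G(11) = mex{2,2,1,0,1} = 3
G(12) = mex{3,3,0,1,0} = 2
G(13) = mex{2,2,1,0,1} = 3
G(14) = mex{3,3,0,1,0} = 2
G(15) = mex{2,2,1,0,1} = 3
G(16) = mex{3,3,2,1,0} = 4
G(17) = mex{4,2,3,2,1} = 0
G(18) = mex{0,3,2,3,2} = 1
G(19) = mex{1,4,3,2,3} = 0
P-positions are exactly the n with G(n) = 0.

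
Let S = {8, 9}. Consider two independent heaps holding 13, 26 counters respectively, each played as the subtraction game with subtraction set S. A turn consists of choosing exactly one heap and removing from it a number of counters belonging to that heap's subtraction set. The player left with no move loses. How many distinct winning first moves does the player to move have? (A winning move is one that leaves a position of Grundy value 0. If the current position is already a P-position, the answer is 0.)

All heaps use S = {8, 9}:
G(0) = 0
G(1) = mex{} = 0
G(2) = mex{} = 0
G(3) = mex{} = 0
G(4) = mex{} = 0
G(5) = mex{} = 0
G(6) = mex{} = 0
G(7) = mex{} = 0
G(8) = mex{0} = 1
G(9) = mex{0,0} = 1
G(10) = mex{0,0} = 1
G(11) = mex{0,0} = 1
G(12) = mex{0,0} = 1
G(13) = mex{0,0} = 1
G(14) = mex{0,0} = 1
G(15) = mex{0,0} = 1
G(16) = mex{1,0} = 2
G(17) = mex{1,1} = 0
G(18) = mex{1,1} = 0
G(19) = mex{1,1} = 0
G(20) = mex{1,1} = 0
G(21) = mex{1,1} = 0
G(22) = mex{1,1} = 0
G(23) = mex{1,1} = 0
G(24) = mex{2,1} = 0
G(25) = mex{0,2} = 1
G(26) = mex{0,0} = 1
Heap A: G(13) = 1.
Heap B: G(26) = 1.
Combined Grundy value = 1 ⊕ 1 = 0.
A winning move leaves total XOR = 0, i.e. changes one component's Grundy value g to g ⊕ X where X is the current total.
Heap A: target g' = 1⊕0 = 1, but every legal move changes the Grundy value (mex property), so 0 moves.
Heap B: target g' = 1⊕0 = 1, but every legal move changes the Grundy value (mex property), so 0 moves.

0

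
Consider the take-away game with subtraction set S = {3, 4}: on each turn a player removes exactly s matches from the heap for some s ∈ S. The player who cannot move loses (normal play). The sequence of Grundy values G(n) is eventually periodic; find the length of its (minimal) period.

G(0) = 0
G(1) = mex{} = 0
G(2) = mex{} = 0
G(3) = mex{0} = 1
G(4) = mex{0,0} = 1
G(5) = mex{0,0} = 1
G(6) = mex{1,0} = 2
G(7) = mex{1,1} = 0
G(8) = mex{1,1} = 0
G(9) = mex{2,1} = 0
G(10) = mex{0,2} = 1
G(11) = mex{0,0} = 1
G(12) = mex{0,0} = 1
G(13) = mex{1,0} = 2
G(14) = mex{1,1} = 0
G(15) = mex{1,1} = 0
G(n+7) = G(n) holds for n = 0,…,3 (a full window of length max(S) = 4), so the sequence is purely periodic with period 7.

7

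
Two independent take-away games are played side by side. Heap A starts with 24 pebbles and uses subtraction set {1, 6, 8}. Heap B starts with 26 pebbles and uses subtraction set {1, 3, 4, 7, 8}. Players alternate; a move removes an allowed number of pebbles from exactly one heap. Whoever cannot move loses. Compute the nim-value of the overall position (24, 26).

Heap A, S = {1, 6, 8}:
n :  0  1  2  3  4  5  6  7  8  9 10 11 12 13 14 15 16 17 18 19 20 21 22 23 24
G :  0  1  0  1  0  1  2  0  1  0  1  0  1  2  0  1  0  1  0  1  2  0  1  0  1
G_A(24) = 1.
Heap B, S = {1, 3, 4, 7, 8}:
G(0) = 0
G(1) = mex{0} = 1
G(2) = mex{1} = 0
G(3) = mex{0,0} = 1
G(4) = mex{1,1,0} = 2
G(5) = mex{2,0,1} = 3
G(6) = mex{3,1,0} = 2
G(7) = mex{2,2,1,0} = 3
G(8) = mex{3,3,2,1,0} = 4
G(9) = mex{4,2,3,0,1} = 5
G(10) = mex{5,3,2,1,0} = 4
G(11) = mex{4,4,3,2,1} = 0
G(12) = mex{0,5,4,3,2} = 1
G(13) = mex{1,4,5,2,3} = 0
G(14) = mex{0,0,4,3,2} = 1
G(15) = mex{1,1,0,4,3} = 2
G(16) = mex{2,0,1,5,4} = 3
G(17) = mex{3,1,0,4,5} = 2
G(18) = mex{2,2,1,0,4} = 3
G(19) = mex{3,3,2,1,0} = 4
G(20) = mex{4,2,3,0,1} = 5
G(21) = mex{5,3,2,1,0} = 4
G(22) = mex{4,4,3,2,1} = 0
G(23) = mex{0,5,4,3,2} = 1
G(24) = mex{1,4,5,2,3} = 0
G(25) = mex{0,0,4,3,2} = 1
G(26) = mex{1,1,0,4,3} = 2
G_B(26) = 2.
Combined Grundy value = 1 ⊕ 2 = 3.

3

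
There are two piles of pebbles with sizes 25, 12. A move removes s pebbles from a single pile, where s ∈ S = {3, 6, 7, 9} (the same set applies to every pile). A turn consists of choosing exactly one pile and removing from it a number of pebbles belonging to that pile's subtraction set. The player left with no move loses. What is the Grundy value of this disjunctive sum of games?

All piles use S = {3, 6, 7, 9}:
n :  0  1  2  3  4  5  6  7  8  9 10 11 12 13 14 15 16 17 18 19 20 21 22 23 24 25
G :  0  0  0  1  1  1  2  2  2  3  3  3  0  0  0  1  1  1  2  2  2  3  3  3  0  0
Pile A: G(25) = 0.
Pile B: G(12) = 0.
Combined Grundy value = 0 ⊕ 0 = 0.

0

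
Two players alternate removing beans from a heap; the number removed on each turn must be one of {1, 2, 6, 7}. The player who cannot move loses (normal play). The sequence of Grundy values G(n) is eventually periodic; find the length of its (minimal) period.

8

G(0) = 0
G(1) = mex{0} = 1
G(2) = mex{1,0} = 2
G(3) = mex{2,1} = 0
G(4) = mex{0,2} = 1
G(5) = mex{1,0} = 2
G(6) = mex{2,1,0} = 3
G(7) = mex{3,2,1,0} = 4
G(8) = mex{4,3,2,1} = 0
G(9) = mex{0,4,0,2} = 1
G(10) = mex{1,0,1,0} = 2
G(11) = mex{2,1,2,1} = 0
G(12) = mex{0,2,3,2} = 1
G(13) = mex{1,0,4,3} = 2
G(14) = mex{2,1,0,4} = 3
G(15) = mex{3,2,1,0} = 4
G(16) = mex{4,3,2,1} = 0
G(17) = mex{0,4,0,2} = 1
G(n+8) = G(n) holds for n = 0,…,6 (a full window of length max(S) = 7), so the sequence is purely periodic with period 8.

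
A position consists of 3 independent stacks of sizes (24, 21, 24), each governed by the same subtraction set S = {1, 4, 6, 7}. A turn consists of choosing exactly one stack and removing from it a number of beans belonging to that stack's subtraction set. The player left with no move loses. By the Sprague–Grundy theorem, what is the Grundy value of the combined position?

All stacks use S = {1, 4, 6, 7}:
G(0) = 0
G(1) = mex{0} = 1
G(2) = mex{1} = 0
G(3) = mex{0} = 1
G(4) = mex{1,0} = 2
G(5) = mex{2,1} = 0
G(6) = mex{0,0,0} = 1
G(7) = mex{1,1,1,0} = 2
G(8) = mex{2,2,0,1} = 3
G(9) = mex{3,0,1,0} = 2
G(10) = mex{2,1,2,1} = 0
G(11) = mex{0,2,0,2} = 1
G(12) = mex{1,3,1,0} = 2
G(13) = mex{2,2,2,1} = 0
G(14) = mex{0,0,3,2} = 1
G(15) = mex{1,1,2,3} = 0
G(16) = mex{0,2,0,2} = 1
G(17) = mex{1,0,1,0} = 2
G(18) = mex{2,1,2,1} = 0
G(19) = mex{0,0,0,2} = 1
G(20) = mex{1,1,1,0} = 2
G(21) = mex{2,2,0,1} = 3
G(22) = mex{3,0,1,0} = 2
G(23) = mex{2,1,2,1} = 0
G(24) = mex{0,2,0,2} = 1
Stack A: G(24) = 1.
Stack B: G(21) = 3.
Stack C: G(24) = 1.
Combined Grundy value = 1 ⊕ 3 ⊕ 1 = 3.

3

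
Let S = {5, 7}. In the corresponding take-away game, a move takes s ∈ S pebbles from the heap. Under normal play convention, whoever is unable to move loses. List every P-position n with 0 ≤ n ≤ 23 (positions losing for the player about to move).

n :  0  1  2  3  4  5  6  7  8  9 10 11 12 13 14 15 16 17 18 19 20 21 22 23
G :  0  0  0  0  0  1  1  1  1  1  2  2  0  0  0  0  0  1  1  1  1  1  2  2
P-positions are exactly the n with G(n) = 0.

0, 1, 2, 3, 4, 12, 13, 14, 15, 16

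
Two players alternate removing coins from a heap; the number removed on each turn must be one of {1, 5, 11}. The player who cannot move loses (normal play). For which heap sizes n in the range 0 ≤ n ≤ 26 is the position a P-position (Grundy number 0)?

0, 2, 4, 6, 8, 10, 12, 14, 16, 18, 20, 22, 24, 26

n :  0  1  2  3  4  5  6  7  8  9 10 11 12 13 14 15 16 17 18 19 20 21 22 23 24 25 26
G :  0  1  0  1  0  1  0  1  0  1  0  1  0  1  0  1  0  1  0  1  0  1  0  1  0  1  0
P-positions are exactly the n with G(n) = 0.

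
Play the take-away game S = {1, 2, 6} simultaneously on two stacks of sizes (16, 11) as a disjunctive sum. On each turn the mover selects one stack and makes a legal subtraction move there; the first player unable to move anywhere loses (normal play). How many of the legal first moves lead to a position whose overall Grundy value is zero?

All stacks use S = {1, 2, 6}:
G(0) = 0
G(1) = mex{0} = 1
G(2) = mex{1,0} = 2
G(3) = mex{2,1} = 0
G(4) = mex{0,2} = 1
G(5) = mex{1,0} = 2
G(6) = mex{2,1,0} = 3
G(7) = mex{3,2,1} = 0
G(8) = mex{0,3,2} = 1
G(9) = mex{1,0,0} = 2
G(10) = mex{2,1,1} = 0
G(11) = mex{0,2,2} = 1
G(12) = mex{1,0,3} = 2
G(13) = mex{2,1,0} = 3
G(14) = mex{3,2,1} = 0
G(15) = mex{0,3,2} = 1
G(16) = mex{1,0,0} = 2
Stack A: G(16) = 2.
Stack B: G(11) = 1.
Combined Grundy value = 2 ⊕ 1 = 3.
A winning move leaves total XOR = 0, i.e. changes one component's Grundy value g to g ⊕ X where X is the current total.
Stack A: need g' = 2⊕3 = 1. Options: 16−1→G=1, 16−2→G=0, 16−6→G=0. Hits: 1.
Stack B: need g' = 1⊕3 = 2. Options: 11−1→G=0, 11−2→G=2, 11−6→G=2. Hits: 2.

3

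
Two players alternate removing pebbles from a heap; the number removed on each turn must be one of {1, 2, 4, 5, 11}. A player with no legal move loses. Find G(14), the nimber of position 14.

2

n :  0  1  2  3  4  5  6  7  8  9 10 11 12 13 14
G :  0  1  2  0  1  2  0  1  2  0  1  2  0  1  2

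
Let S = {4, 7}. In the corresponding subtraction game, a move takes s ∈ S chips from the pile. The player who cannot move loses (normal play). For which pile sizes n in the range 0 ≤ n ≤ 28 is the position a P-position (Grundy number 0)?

G(0) = 0
G(1) = mex{} = 0
G(2) = mex{} = 0
G(3) = mex{} = 0
G(4) = mex{0} = 1
G(5) = mex{0} = 1
G(6) = mex{0} = 1
G(7) = mex{0,0} = 1
G(8) = mex{1,0} = 2
G(9) = mex{1,0} = 2
G(10) = mex{1,0} = 2
G(11) = mex{1,1} = 0
G(12) = mex{2,1} = 0
G(13) = mex{2,1} = 0
G(14) = mex{2,1} = 0
G(15) = mex{0,2} = 1
G(16) = mex{0,2} = 1
G(17) = mex{0,2} = 1
G(18) = mex{0,0} = 1
G(19) = mex{1,0} = 2
G(20) = mex{1,0} = 2
G(21) = mex{1,0} = 2
G(22) = mex{1,1} = 0
G(23) = mex{2,1} = 0
G(24) = mex{2,1} = 0
G(25) = mex{2,1} = 0
G(26) = mex{0,2} = 1
G(27) = mex{0,2} = 1
G(28) = mex{0,2} = 1
P-positions are exactly the n with G(n) = 0.

0, 1, 2, 3, 11, 12, 13, 14, 22, 23, 24, 25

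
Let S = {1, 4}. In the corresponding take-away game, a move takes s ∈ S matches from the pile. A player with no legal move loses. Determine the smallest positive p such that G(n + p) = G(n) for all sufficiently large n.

n :  0  1  2  3  4  5  6  7  8  9 10 11 12 13 14
G :  0  1  0  1  2  0  1  0  1  2  0  1  0  1  2
G(n+5) = G(n) holds for n = 0,…,3 (a full window of length max(S) = 4), so the sequence is purely periodic with period 5.

5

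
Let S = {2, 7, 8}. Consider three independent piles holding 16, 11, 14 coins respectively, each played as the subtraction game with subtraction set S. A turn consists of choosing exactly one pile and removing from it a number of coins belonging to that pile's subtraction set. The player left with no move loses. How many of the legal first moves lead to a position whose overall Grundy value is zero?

All piles use S = {2, 7, 8}:
n :  0  1  2  3  4  5  6  7  8  9 10 11 12 13 14 15 16
G :  0  0  1  1  0  0  1  1  2  2  0  3  1  2  0  0  1
Pile A: G(16) = 1.
Pile B: G(11) = 3.
Pile C: G(14) = 0.
Combined Grundy value = 1 ⊕ 3 ⊕ 0 = 2.
A winning move leaves total XOR = 0, i.e. changes one component's Grundy value g to g ⊕ X where X is the current total.
Pile A: need g' = 1⊕2 = 3. Options: 16−2→G=0, 16−7→G=2, 16−8→G=2. Hits: 0.
Pile B: need g' = 3⊕2 = 1. Options: 11−2→G=2, 11−7→G=0, 11−8→G=1. Hits: 1.
Pile C: need g' = 0⊕2 = 2. Options: 14−2→G=1, 14−7→G=1, 14−8→G=1. Hits: 0.

1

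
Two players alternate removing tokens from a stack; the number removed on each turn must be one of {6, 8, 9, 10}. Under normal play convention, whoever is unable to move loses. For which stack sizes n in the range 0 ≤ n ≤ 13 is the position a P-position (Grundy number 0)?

0, 1, 2, 3, 4, 5

G(0) = 0
G(1) = mex{} = 0
G(2) = mex{} = 0
G(3) = mex{} = 0
G(4) = mex{} = 0
G(5) = mex{} = 0
G(6) = mex{0} = 1
G(7) = mex{0} = 1
G(8) = mex{0,0} = 1
G(9) = mex{0,0,0} = 1
G(10) = mex{0,0,0,0} = 1
G(11) = mex{0,0,0,0} = 1
G(12) = mex{1,0,0,0} = 2
G(13) = mex{1,0,0,0} = 2
P-positions are exactly the n with G(n) = 0.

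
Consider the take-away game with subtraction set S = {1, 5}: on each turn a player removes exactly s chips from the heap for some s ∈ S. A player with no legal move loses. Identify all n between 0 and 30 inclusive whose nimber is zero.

G(0) = 0
G(1) = mex{0} = 1
G(2) = mex{1} = 0
G(3) = mex{0} = 1
G(4) = mex{1} = 0
G(5) = mex{0,0} = 1
G(6) = mex{1,1} = 0
G(7) = mex{0,0} = 1
G(8) = mex{1,1} = 0
G(9) = mex{0,0} = 1
G(10) = mex{1,1} = 0
G(11) = mex{0,0} = 1
G(12) = mex{1,1} = 0
G(13) = mex{0,0} = 1
G(14) = mex{1,1} = 0
G(15) = mex{0,0} = 1
G(16) = mex{1,1} = 0
G(17) = mex{0,0} = 1
G(18) = mex{1,1} = 0
G(19) = mex{0,0} = 1
G(20) = mex{1,1} = 0
G(21) = mex{0,0} = 1
G(22) = mex{1,1} = 0
G(23) = mex{0,0} = 1
G(24) = mex{1,1} = 0
G(25) = mex{0,0} = 1
G(26) = mex{1,1} = 0
G(27) = mex{0,0} = 1
G(28) = mex{1,1} = 0
G(29) = mex{0,0} = 1
G(30) = mex{1,1} = 0
P-positions are exactly the n with G(n) = 0.

0, 2, 4, 6, 8, 10, 12, 14, 16, 18, 20, 22, 24, 26, 28, 30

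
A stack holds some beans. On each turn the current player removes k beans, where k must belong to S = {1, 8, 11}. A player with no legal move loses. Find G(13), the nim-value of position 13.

2

G(0) = 0
G(1) = mex{0} = 1
G(2) = mex{1} = 0
G(3) = mex{0} = 1
G(4) = mex{1} = 0
G(5) = mex{0} = 1
G(6) = mex{1} = 0
G(7) = mex{0} = 1
G(8) = mex{1,0} = 2
G(9) = mex{2,1} = 0
G(10) = mex{0,0} = 1
G(11) = mex{1,1,0} = 2
G(12) = mex{2,0,1} = 3
G(13) = mex{3,1,0} = 2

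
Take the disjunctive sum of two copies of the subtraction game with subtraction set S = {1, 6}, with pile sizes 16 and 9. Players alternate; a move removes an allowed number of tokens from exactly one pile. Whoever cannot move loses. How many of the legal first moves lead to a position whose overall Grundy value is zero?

All piles use S = {1, 6}:
G(0) = 0
G(1) = mex{0} = 1
G(2) = mex{1} = 0
G(3) = mex{0} = 1
G(4) = mex{1} = 0
G(5) = mex{0} = 1
G(6) = mex{1,0} = 2
G(7) = mex{2,1} = 0
G(8) = mex{0,0} = 1
G(9) = mex{1,1} = 0
G(10) = mex{0,0} = 1
G(11) = mex{1,1} = 0
G(12) = mex{0,2} = 1
G(13) = mex{1,0} = 2
G(14) = mex{2,1} = 0
G(15) = mex{0,0} = 1
G(16) = mex{1,1} = 0
Pile A: G(16) = 0.
Pile B: G(9) = 0.
Combined Grundy value = 0 ⊕ 0 = 0.
A winning move leaves total XOR = 0, i.e. changes one component's Grundy value g to g ⊕ X where X is the current total.
Pile A: target g' = 0⊕0 = 0, but every legal move changes the Grundy value (mex property), so 0 moves.
Pile B: target g' = 0⊕0 = 0, but every legal move changes the Grundy value (mex property), so 0 moves.

0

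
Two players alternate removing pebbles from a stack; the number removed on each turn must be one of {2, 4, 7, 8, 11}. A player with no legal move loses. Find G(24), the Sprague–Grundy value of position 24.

4

G(0) = 0
G(1) = mex{} = 0
G(2) = mex{0} = 1
G(3) = mex{0} = 1
G(4) = mex{1,0} = 2
G(5) = mex{1,0} = 2
G(6) = mex{2,1} = 0
G(7) = mex{2,1,0} = 3
G(8) = mex{0,2,0,0} = 1
G(9) = mex{3,2,1,0} = 4
G(10) = mex{1,0,1,1} = 2
G(11) = mex{4,3,2,1,0} = 5
G(12) = mex{2,1,2,2,0} = 3
G(13) = mex{5,4,0,2,1} = 3
G(14) = mex{3,2,3,0,1} = 4
G(15) = mex{3,5,1,3,2} = 0
G(16) = mex{4,3,4,1,2} = 0
G(17) = mex{0,3,2,4,0} = 1
G(18) = mex{0,4,5,2,3} = 1
G(19) = mex{1,0,3,5,1} = 2
G(20) = mex{1,0,3,3,4} = 2
G(21) = mex{2,1,4,3,2} = 0
G(22) = mex{2,1,0,4,5} = 3
G(23) = mex{0,2,0,0,3} = 1
G(24) = mex{3,2,1,0,3} = 4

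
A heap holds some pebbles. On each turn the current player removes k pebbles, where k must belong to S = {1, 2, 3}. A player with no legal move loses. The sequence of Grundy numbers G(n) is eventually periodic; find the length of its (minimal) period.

n :  0  1  2  3  4  5  6  7  8  9 10 11 12 13 14
G :  0  1  2  3  0  1  2  3  0  1  2  3  0  1  2
G(n+4) = G(n) holds for n = 0,…,2 (a full window of length max(S) = 3), so the sequence is purely periodic with period 4.

4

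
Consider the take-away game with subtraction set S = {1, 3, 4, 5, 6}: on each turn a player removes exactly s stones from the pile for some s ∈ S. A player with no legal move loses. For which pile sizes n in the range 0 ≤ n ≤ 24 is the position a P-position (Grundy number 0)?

0, 2, 9, 11, 18, 20

G(0) = 0
G(1) = mex{0} = 1
G(2) = mex{1} = 0
G(3) = mex{0,0} = 1
G(4) = mex{1,1,0} = 2
G(5) = mex{2,0,1,0} = 3
G(6) = mex{3,1,0,1,0} = 2
G(7) = mex{2,2,1,0,1} = 3
G(8) = mex{3,3,2,1,0} = 4
G(9) = mex{4,2,3,2,1} = 0
G(10) = mex{0,3,2,3,2} = 1
G(11) = mex{1,4,3,2,3} = 0
G(12) = mex{0,0,4,3,2} = 1
G(13) = mex{1,1,0,4,3} = 2
G(14) = mex{2,0,1,0,4} = 3
G(15) = mex{3,1,0,1,0} = 2
G(16) = mex{2,2,1,0,1} = 3
G(17) = mex{3,3,2,1,0} = 4
G(18) = mex{4,2,3,2,1} = 0
G(19) = mex{0,3,2,3,2} = 1
G(20) = mex{1,4,3,2,3} = 0
G(21) = mex{0,0,4,3,2} = 1
G(22) = mex{1,1,0,4,3} = 2
G(23) = mex{2,0,1,0,4} = 3
G(24) = mex{3,1,0,1,0} = 2
P-positions are exactly the n with G(n) = 0.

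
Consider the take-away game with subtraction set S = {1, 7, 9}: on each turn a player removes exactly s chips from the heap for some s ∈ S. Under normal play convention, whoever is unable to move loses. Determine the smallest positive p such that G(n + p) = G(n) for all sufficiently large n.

n :  0  1  2  3  4  5  6  7  8  9 10 11 12 13 14
G :  0  1  0  1  0  1  0  1  0  1  0  1  0  1  0
G(n+2) = G(n) holds for n = 0,…,8 (a full window of length max(S) = 9), so the sequence is purely periodic with period 2.

2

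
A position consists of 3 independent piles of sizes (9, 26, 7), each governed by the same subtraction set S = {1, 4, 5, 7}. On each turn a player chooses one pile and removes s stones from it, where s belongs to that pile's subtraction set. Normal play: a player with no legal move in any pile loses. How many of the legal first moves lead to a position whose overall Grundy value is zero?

All piles use S = {1, 4, 5, 7}:
G(0) = 0
G(1) = mex{0} = 1
G(2) = mex{1} = 0
G(3) = mex{0} = 1
G(4) = mex{1,0} = 2
G(5) = mex{2,1,0} = 3
G(6) = mex{3,0,1} = 2
G(7) = mex{2,1,0,0} = 3
G(8) = mex{3,2,1,1} = 0
G(9) = mex{0,3,2,0} = 1
G(10) = mex{1,2,3,1} = 0
G(11) = mex{0,3,2,2} = 1
G(12) = mex{1,0,3,3} = 2
G(13) = mex{2,1,0,2} = 3
G(14) = mex{3,0,1,3} = 2
G(15) = mex{2,1,0,0} = 3
G(16) = mex{3,2,1,1} = 0
G(17) = mex{0,3,2,0} = 1
G(18) = mex{1,2,3,1} = 0
G(19) = mex{0,3,2,2} = 1
G(20) = mex{1,0,3,3} = 2
G(21) = mex{2,1,0,2} = 3
G(22) = mex{3,0,1,3} = 2
G(23) = mex{2,1,0,0} = 3
G(24) = mex{3,2,1,1} = 0
G(25) = mex{0,3,2,0} = 1
G(26) = mex{1,2,3,1} = 0
Pile A: G(9) = 1.
Pile B: G(26) = 0.
Pile C: G(7) = 3.
Combined Grundy value = 1 ⊕ 0 ⊕ 3 = 2.
A winning move leaves total XOR = 0, i.e. changes one component's Grundy value g to g ⊕ X where X is the current total.
Pile A: need g' = 1⊕2 = 3. Options: 9−1→G=0, 9−4→G=3, 9−5→G=2, 9−7→G=0. Hits: 1.
Pile B: need g' = 0⊕2 = 2. Options: 26−1→G=1, 26−4→G=2, 26−5→G=3, 26−7→G=1. Hits: 1.
Pile C: need g' = 3⊕2 = 1. Options: 7−1→G=2, 7−4→G=1, 7−5→G=0, 7−7→G=0. Hits: 1.

3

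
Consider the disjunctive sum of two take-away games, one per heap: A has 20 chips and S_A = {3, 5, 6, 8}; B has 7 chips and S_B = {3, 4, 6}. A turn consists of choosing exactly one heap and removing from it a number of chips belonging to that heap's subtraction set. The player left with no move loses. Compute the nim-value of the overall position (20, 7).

1

Heap A, S = {3, 5, 6, 8}:
n :  0  1  2  3  4  5  6  7  8  9 10 11 12 13 14 15 16 17 18 19 20
G :  0  0  0  1  1  1  2  2  2  3  3  0  0  0  1  1  1  2  2  2  3
G_A(20) = 3.
Heap B, S = {3, 4, 6}:
n : 0 1 2 3 4 5 6 7
G : 0 0 0 1 1 1 2 2
G_B(7) = 2.
Combined Grundy value = 3 ⊕ 2 = 1.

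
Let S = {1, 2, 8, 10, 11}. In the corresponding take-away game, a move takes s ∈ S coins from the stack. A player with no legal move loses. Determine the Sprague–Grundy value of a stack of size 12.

0

G(0) = 0
G(1) = mex{0} = 1
G(2) = mex{1,0} = 2
G(3) = mex{2,1} = 0
G(4) = mex{0,2} = 1
G(5) = mex{1,0} = 2
G(6) = mex{2,1} = 0
G(7) = mex{0,2} = 1
G(8) = mex{1,0,0} = 2
G(9) = mex{2,1,1} = 0
G(10) = mex{0,2,2,0} = 1
G(11) = mex{1,0,0,1,0} = 2
G(12) = mex{2,1,1,2,1} = 0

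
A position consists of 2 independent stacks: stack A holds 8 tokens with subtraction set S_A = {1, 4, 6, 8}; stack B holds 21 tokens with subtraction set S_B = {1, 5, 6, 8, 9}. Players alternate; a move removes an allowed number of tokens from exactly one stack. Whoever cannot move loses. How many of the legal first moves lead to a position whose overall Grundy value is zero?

1

Stack A, S = {1, 4, 6, 8}:
n : 0 1 2 3 4 5 6 7 8
G : 0 1 0 1 2 0 1 0 1
G_A(8) = 1.
Stack B, S = {1, 5, 6, 8, 9}:
n :  0  1  2  3  4  5  6  7  8  9 10 11 12 13 14 15 16 17 18 19 20 21
G :  0  1  0  1  0  1  2  3  2  3  2  3  4  5  0  1  0  1  0  1  2  3
G_B(21) = 3.
Combined Grundy value = 1 ⊕ 3 = 2.
A winning move leaves total XOR = 0, i.e. changes one component's Grundy value g to g ⊕ X where X is the current total.
Stack A: need g' = 1⊕2 = 3. Options: 8−1→G=0, 8−4→G=2, 8−6→G=0, 8−8→G=0. Hits: 0.
Stack B: need g' = 3⊕2 = 1. Options: 21−1→G=2, 21−5→G=0, 21−6→G=1, 21−8→G=5, 21−9→G=4. Hits: 1.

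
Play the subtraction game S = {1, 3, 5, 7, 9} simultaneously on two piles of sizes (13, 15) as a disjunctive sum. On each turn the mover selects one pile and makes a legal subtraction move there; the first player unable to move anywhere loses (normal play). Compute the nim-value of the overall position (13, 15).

0

All piles use S = {1, 3, 5, 7, 9}:
n :  0  1  2  3  4  5  6  7  8  9 10 11 12 13 14 15
G :  0  1  0  1  0  1  0  1  0  1  0  1  0  1  0  1
Pile A: G(13) = 1.
Pile B: G(15) = 1.
Combined Grundy value = 1 ⊕ 1 = 0.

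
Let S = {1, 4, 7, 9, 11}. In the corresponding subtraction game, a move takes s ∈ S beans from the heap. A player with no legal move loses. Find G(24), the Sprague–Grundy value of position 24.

1

n :  0  1  2  3  4  5  6  7  8  9 10 11 12 13 14 15 16 17 18 19 20 21 22 23 24
G :  0  1  0  1  2  0  1  2  0  1  0  1  2  3  4  3  4  2  0  1  0  1  2  0  1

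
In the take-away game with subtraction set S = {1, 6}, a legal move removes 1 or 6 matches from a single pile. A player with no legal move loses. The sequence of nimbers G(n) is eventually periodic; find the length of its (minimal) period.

7

n :  0  1  2  3  4  5  6  7  8  9 10 11 12 13 14 15
G :  0  1  0  1  0  1  2  0  1  0  1  0  1  2  0  1
G(n+7) = G(n) holds for n = 0,…,5 (a full window of length max(S) = 6), so the sequence is purely periodic with period 7.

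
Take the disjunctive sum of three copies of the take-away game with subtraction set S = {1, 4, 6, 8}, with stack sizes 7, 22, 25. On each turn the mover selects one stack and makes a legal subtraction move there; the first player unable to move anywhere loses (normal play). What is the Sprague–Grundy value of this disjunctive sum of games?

2

All stacks use S = {1, 4, 6, 8}:
G(0) = 0
G(1) = mex{0} = 1
G(2) = mex{1} = 0
G(3) = mex{0} = 1
G(4) = mex{1,0} = 2
G(5) = mex{2,1} = 0
G(6) = mex{0,0,0} = 1
G(7) = mex{1,1,1} = 0
G(8) = mex{0,2,0,0} = 1
G(9) = mex{1,0,1,1} = 2
G(10) = mex{2,1,2,0} = 3
G(11) = mex{3,0,0,1} = 2
G(12) = mex{2,1,1,2} = 0
G(13) = mex{0,2,0,0} = 1
G(14) = mex{1,3,1,1} = 0
G(15) = mex{0,2,2,0} = 1
G(16) = mex{1,0,3,1} = 2
G(17) = mex{2,1,2,2} = 0
G(18) = mex{0,0,0,3} = 1
G(19) = mex{1,1,1,2} = 0
G(20) = mex{0,2,0,0} = 1
G(21) = mex{1,0,1,1} = 2
G(22) = mex{2,1,2,0} = 3
G(23) = mex{3,0,0,1} = 2
G(24) = mex{2,1,1,2} = 0
G(25) = mex{0,2,0,0} = 1
Stack A: G(7) = 0.
Stack B: G(22) = 3.
Stack C: G(25) = 1.
Combined Grundy value = 0 ⊕ 3 ⊕ 1 = 2.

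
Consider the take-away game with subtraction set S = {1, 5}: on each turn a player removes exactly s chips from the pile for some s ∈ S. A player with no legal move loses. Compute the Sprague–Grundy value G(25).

1

n :  0  1  2  3  4  5  6  7  8  9 10 11 12 13 14 15 16 17 18 19 20 21 22 23 24 25
G :  0  1  0  1  0  1  0  1  0  1  0  1  0  1  0  1  0  1  0  1  0  1  0  1  0  1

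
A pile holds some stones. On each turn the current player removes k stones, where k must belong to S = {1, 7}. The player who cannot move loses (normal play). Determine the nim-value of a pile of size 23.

G(0) = 0
G(1) = mex{0} = 1
G(2) = mex{1} = 0
G(3) = mex{0} = 1
G(4) = mex{1} = 0
G(5) = mex{0} = 1
G(6) = mex{1} = 0
G(7) = mex{0,0} = 1
G(8) = mex{1,1} = 0
G(9) = mex{0,0} = 1
G(10) = mex{1,1} = 0
G(11) = mex{0,0} = 1
G(12) = mex{1,1} = 0
G(13) = mex{0,0} = 1
G(14) = mex{1,1} = 0
G(15) = mex{0,0} = 1
G(16) = mex{1,1} = 0
G(17) = mex{0,0} = 1
G(18) = mex{1,1} = 0
G(19) = mex{0,0} = 1
G(20) = mex{1,1} = 0
G(21) = mex{0,0} = 1
G(22) = mex{1,1} = 0
G(23) = mex{0,0} = 1

1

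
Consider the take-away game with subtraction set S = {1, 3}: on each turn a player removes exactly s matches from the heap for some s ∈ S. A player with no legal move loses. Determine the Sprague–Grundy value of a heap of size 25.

1

G(0) = 0
G(1) = mex{0} = 1
G(2) = mex{1} = 0
G(3) = mex{0,0} = 1
G(4) = mex{1,1} = 0
G(5) = mex{0,0} = 1
G(6) = mex{1,1} = 0
G(7) = mex{0,0} = 1
G(8) = mex{1,1} = 0
G(9) = mex{0,0} = 1
G(10) = mex{1,1} = 0
G(11) = mex{0,0} = 1
G(12) = mex{1,1} = 0
G(13) = mex{0,0} = 1
G(14) = mex{1,1} = 0
G(15) = mex{0,0} = 1
G(16) = mex{1,1} = 0
G(17) = mex{0,0} = 1
G(18) = mex{1,1} = 0
G(19) = mex{0,0} = 1
G(20) = mex{1,1} = 0
G(21) = mex{0,0} = 1
G(22) = mex{1,1} = 0
G(23) = mex{0,0} = 1
G(24) = mex{1,1} = 0
G(25) = mex{0,0} = 1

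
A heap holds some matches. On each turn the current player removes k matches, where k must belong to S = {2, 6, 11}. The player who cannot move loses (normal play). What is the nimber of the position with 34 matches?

0

n :  0  1  2  3  4  5  6  7  8  9 10 11 12 13 14 15 16 17 18 19 20 21 22 23 24 25 26 27 28 29 30 31 32 33 34
G :  0  0  1  1  0  0  1  1  0  0  1  1  2  0  3  1  2  0  0  1  1  0  0  1  1  0  0  1  1  2  0  3  1  2  0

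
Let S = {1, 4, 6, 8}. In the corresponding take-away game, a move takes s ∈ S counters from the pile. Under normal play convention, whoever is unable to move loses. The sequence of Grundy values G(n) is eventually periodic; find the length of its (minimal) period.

12

G(0) = 0
G(1) = mex{0} = 1
G(2) = mex{1} = 0
G(3) = mex{0} = 1
G(4) = mex{1,0} = 2
G(5) = mex{2,1} = 0
G(6) = mex{0,0,0} = 1
G(7) = mex{1,1,1} = 0
G(8) = mex{0,2,0,0} = 1
G(9) = mex{1,0,1,1} = 2
G(10) = mex{2,1,2,0} = 3
G(11) = mex{3,0,0,1} = 2
G(12) = mex{2,1,1,2} = 0
G(13) = mex{0,2,0,0} = 1
G(14) = mex{1,3,1,1} = 0
G(15) = mex{0,2,2,0} = 1
G(16) = mex{1,0,3,1} = 2
G(17) = mex{2,1,2,2} = 0
G(18) = mex{0,0,0,3} = 1
G(19) = mex{1,1,1,2} = 0
G(20) = mex{0,2,0,0} = 1
G(21) = mex{1,0,1,1} = 2
G(22) = mex{2,1,2,0} = 3
G(23) = mex{3,0,0,1} = 2
G(24) = mex{2,1,1,2} = 0
G(25) = mex{0,2,0,0} = 1
G(n+12) = G(n) holds for n = 0,…,7 (a full window of length max(S) = 8), so the sequence is purely periodic with period 12.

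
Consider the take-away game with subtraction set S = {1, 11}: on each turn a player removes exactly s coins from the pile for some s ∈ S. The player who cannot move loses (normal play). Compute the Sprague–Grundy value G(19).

1

G(0) = 0
G(1) = mex{0} = 1
G(2) = mex{1} = 0
G(3) = mex{0} = 1
G(4) = mex{1} = 0
G(5) = mex{0} = 1
G(6) = mex{1} = 0
G(7) = mex{0} = 1
G(8) = mex{1} = 0
G(9) = mex{0} = 1
G(10) = mex{1} = 0
G(11) = mex{0,0} = 1
G(12) = mex{1,1} = 0
G(13) = mex{0,0} = 1
G(14) = mex{1,1} = 0
G(15) = mex{0,0} = 1
G(16) = mex{1,1} = 0
G(17) = mex{0,0} = 1
G(18) = mex{1,1} = 0
G(19) = mex{0,0} = 1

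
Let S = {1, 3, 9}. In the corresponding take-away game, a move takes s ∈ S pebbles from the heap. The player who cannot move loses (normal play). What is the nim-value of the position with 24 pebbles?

0

G(0) = 0
G(1) = mex{0} = 1
G(2) = mex{1} = 0
G(3) = mex{0,0} = 1
G(4) = mex{1,1} = 0
G(5) = mex{0,0} = 1
G(6) = mex{1,1} = 0
G(7) = mex{0,0} = 1
G(8) = mex{1,1} = 0
G(9) = mex{0,0,0} = 1
G(10) = mex{1,1,1} = 0
G(11) = mex{0,0,0} = 1
G(12) = mex{1,1,1} = 0
G(13) = mex{0,0,0} = 1
G(14) = mex{1,1,1} = 0
G(15) = mex{0,0,0} = 1
G(16) = mex{1,1,1} = 0
G(17) = mex{0,0,0} = 1
G(18) = mex{1,1,1} = 0
G(19) = mex{0,0,0} = 1
G(20) = mex{1,1,1} = 0
G(21) = mex{0,0,0} = 1
G(22) = mex{1,1,1} = 0
G(23) = mex{0,0,0} = 1
G(24) = mex{1,1,1} = 0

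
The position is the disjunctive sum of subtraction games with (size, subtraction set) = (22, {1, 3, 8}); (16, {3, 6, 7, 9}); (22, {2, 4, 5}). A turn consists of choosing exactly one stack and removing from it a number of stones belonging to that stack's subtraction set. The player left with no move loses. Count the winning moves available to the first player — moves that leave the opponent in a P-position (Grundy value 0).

3

Stack A, S = {1, 3, 8}:
G(0) = 0
G(1) = mex{0} = 1
G(2) = mex{1} = 0
G(3) = mex{0,0} = 1
G(4) = mex{1,1} = 0
G(5) = mex{0,0} = 1
G(6) = mex{1,1} = 0
G(7) = mex{0,0} = 1
G(8) = mex{1,1,0} = 2
G(9) = mex{2,0,1} = 3
G(10) = mex{3,1,0} = 2
G(11) = mex{2,2,1} = 0
G(12) = mex{0,3,0} = 1
G(13) = mex{1,2,1} = 0
G(14) = mex{0,0,0} = 1
G(15) = mex{1,1,1} = 0
G(16) = mex{0,0,2} = 1
G(17) = mex{1,1,3} = 0
G(18) = mex{0,0,2} = 1
G(19) = mex{1,1,0} = 2
G(20) = mex{2,0,1} = 3
G(21) = mex{3,1,0} = 2
G(22) = mex{2,2,1} = 0
G_A(22) = 0.
Stack B, S = {3, 6, 7, 9}:
G(0) = 0
G(1) = mex{} = 0
G(2) = mex{} = 0
G(3) = mex{0} = 1
G(4) = mex{0} = 1
G(5) = mex{0} = 1
G(6) = mex{1,0} = 2
G(7) = mex{1,0,0} = 2
G(8) = mex{1,0,0} = 2
G(9) = mex{2,1,0,0} = 3
G(10) = mex{2,1,1,0} = 3
G(11) = mex{2,1,1,0} = 3
G(12) = mex{3,2,1,1} = 0
G(13) = mex{3,2,2,1} = 0
G(14) = mex{3,2,2,1} = 0
G(15) = mex{0,3,2,2} = 1
G(16) = mex{0,3,3,2} = 1
G_B(16) = 1.
Stack C, S = {2, 4, 5}:
G(0) = 0
G(1) = mex{} = 0
G(2) = mex{0} = 1
G(3) = mex{0} = 1
G(4) = mex{1,0} = 2
G(5) = mex{1,0,0} = 2
G(6) = mex{2,1,0} = 3
G(7) = mex{2,1,1} = 0
G(8) = mex{3,2,1} = 0
G(9) = mex{0,2,2} = 1
G(10) = mex{0,3,2} = 1
G(11) = mex{1,0,3} = 2
G(12) = mex{1,0,0} = 2
G(13) = mex{2,1,0} = 3
G(14) = mex{2,1,1} = 0
G(15) = mex{3,2,1} = 0
G(16) = mex{0,2,2} = 1
G(17) = mex{0,3,2} = 1
G(18) = mex{1,0,3} = 2
G(19) = mex{1,0,0} = 2
G(20) = mex{2,1,0} = 3
G(21) = mex{2,1,1} = 0
G(22) = mex{3,2,1} = 0
G_C(22) = 0.
Combined Grundy value = 0 ⊕ 1 ⊕ 0 = 1.
A winning move leaves total XOR = 0, i.e. changes one component's Grundy value g to g ⊕ X where X is the current total.
Stack A: need g' = 0⊕1 = 1. Options: 22−1→G=2, 22−3→G=2, 22−8→G=1. Hits: 1.
Stack B: need g' = 1⊕1 = 0. Options: 16−3→G=0, 16−6→G=3, 16−7→G=3, 16−9→G=2. Hits: 1.
Stack C: need g' = 0⊕1 = 1. Options: 22−2→G=3, 22−4→G=2, 22−5→G=1. Hits: 1.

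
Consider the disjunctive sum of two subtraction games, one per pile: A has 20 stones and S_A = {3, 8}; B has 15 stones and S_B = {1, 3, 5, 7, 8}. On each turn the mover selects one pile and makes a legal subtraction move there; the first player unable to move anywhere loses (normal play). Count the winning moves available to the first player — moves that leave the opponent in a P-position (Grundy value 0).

Pile A, S = {3, 8}:
n :  0  1  2  3  4  5  6  7  8  9 10 11 12 13 14 15 16 17 18 19 20
G :  0  0  0  1  1  1  0  0  2  1  1  0  0  0  1  1  1  0  0  2  1
G_A(20) = 1.
Pile B, S = {1, 3, 5, 7, 8}:
n :  0  1  2  3  4  5  6  7  8  9 10 11 12 13 14 15
G :  0  1  0  1  0  1  0  1  2  3  2  3  2  3  2  0
G_B(15) = 0.
Combined Grundy value = 1 ⊕ 0 = 1.
A winning move leaves total XOR = 0, i.e. changes one component's Grundy value g to g ⊕ X where X is the current total.
Pile A: need g' = 1⊕1 = 0. Options: 20−3→G=0, 20−8→G=0. Hits: 2.
Pile B: need g' = 0⊕1 = 1. Options: 15−1→G=2, 15−3→G=2, 15−5→G=2, 15−7→G=2, 15−8→G=1. Hits: 1.

3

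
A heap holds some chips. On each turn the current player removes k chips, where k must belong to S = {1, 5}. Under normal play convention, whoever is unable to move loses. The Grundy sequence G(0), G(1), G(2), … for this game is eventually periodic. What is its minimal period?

2

n :  0  1  2  3  4  5  6  7  8  9 10 11 12 13 14
G :  0  1  0  1  0  1  0  1  0  1  0  1  0  1  0
G(n+2) = G(n) holds for n = 0,…,4 (a full window of length max(S) = 5), so the sequence is purely periodic with period 2.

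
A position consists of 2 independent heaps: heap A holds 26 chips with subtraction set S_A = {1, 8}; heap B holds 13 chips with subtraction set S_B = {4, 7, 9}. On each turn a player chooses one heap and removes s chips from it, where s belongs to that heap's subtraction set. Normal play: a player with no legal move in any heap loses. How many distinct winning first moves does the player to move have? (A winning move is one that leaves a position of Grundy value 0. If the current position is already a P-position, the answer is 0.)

2

Heap A, S = {1, 8}:
n :  0  1  2  3  4  5  6  7  8  9 10 11 12 13 14 15 16 17 18 19 20 21 22 23 24 25 26
G :  0  1  0  1  0  1  0  1  2  0  1  0  1  0  1  0  1  2  0  1  0  1  0  1  0  1  2
G_A(26) = 2.
Heap B, S = {4, 7, 9}:
G(0) = 0
G(1) = mex{} = 0
G(2) = mex{} = 0
G(3) = mex{} = 0
G(4) = mex{0} = 1
G(5) = mex{0} = 1
G(6) = mex{0} = 1
G(7) = mex{0,0} = 1
G(8) = mex{1,0} = 2
G(9) = mex{1,0,0} = 2
G(10) = mex{1,0,0} = 2
G(11) = mex{1,1,0} = 2
G(12) = mex{2,1,0} = 3
G(13) = mex{2,1,1} = 0
G_B(13) = 0.
Combined Grundy value = 2 ⊕ 0 = 2.
A winning move leaves total XOR = 0, i.e. changes one component's Grundy value g to g ⊕ X where X is the current total.
Heap A: need g' = 2⊕2 = 0. Options: 26−1→G=1, 26−8→G=0. Hits: 1.
Heap B: need g' = 0⊕2 = 2. Options: 13−4→G=2, 13−7→G=1, 13−9→G=1. Hits: 1.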